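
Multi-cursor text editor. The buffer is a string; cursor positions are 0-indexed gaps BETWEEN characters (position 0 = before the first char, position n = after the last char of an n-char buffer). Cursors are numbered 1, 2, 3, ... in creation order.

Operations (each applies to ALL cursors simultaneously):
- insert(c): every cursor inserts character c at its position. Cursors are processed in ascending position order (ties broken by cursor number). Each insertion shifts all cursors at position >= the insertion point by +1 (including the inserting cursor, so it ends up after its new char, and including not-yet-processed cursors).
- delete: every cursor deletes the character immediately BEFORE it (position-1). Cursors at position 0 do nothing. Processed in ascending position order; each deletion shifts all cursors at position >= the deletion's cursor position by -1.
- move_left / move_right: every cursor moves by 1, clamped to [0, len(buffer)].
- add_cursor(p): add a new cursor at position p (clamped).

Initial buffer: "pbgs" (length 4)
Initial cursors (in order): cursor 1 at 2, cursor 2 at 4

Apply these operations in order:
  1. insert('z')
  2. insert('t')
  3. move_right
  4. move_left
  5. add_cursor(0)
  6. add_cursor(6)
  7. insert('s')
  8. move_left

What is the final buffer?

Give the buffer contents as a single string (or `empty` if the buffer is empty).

Answer: spbztsgsszst

Derivation:
After op 1 (insert('z')): buffer="pbzgsz" (len 6), cursors c1@3 c2@6, authorship ..1..2
After op 2 (insert('t')): buffer="pbztgszt" (len 8), cursors c1@4 c2@8, authorship ..11..22
After op 3 (move_right): buffer="pbztgszt" (len 8), cursors c1@5 c2@8, authorship ..11..22
After op 4 (move_left): buffer="pbztgszt" (len 8), cursors c1@4 c2@7, authorship ..11..22
After op 5 (add_cursor(0)): buffer="pbztgszt" (len 8), cursors c3@0 c1@4 c2@7, authorship ..11..22
After op 6 (add_cursor(6)): buffer="pbztgszt" (len 8), cursors c3@0 c1@4 c4@6 c2@7, authorship ..11..22
After op 7 (insert('s')): buffer="spbztsgsszst" (len 12), cursors c3@1 c1@6 c4@9 c2@11, authorship 3..111..4222
After op 8 (move_left): buffer="spbztsgsszst" (len 12), cursors c3@0 c1@5 c4@8 c2@10, authorship 3..111..4222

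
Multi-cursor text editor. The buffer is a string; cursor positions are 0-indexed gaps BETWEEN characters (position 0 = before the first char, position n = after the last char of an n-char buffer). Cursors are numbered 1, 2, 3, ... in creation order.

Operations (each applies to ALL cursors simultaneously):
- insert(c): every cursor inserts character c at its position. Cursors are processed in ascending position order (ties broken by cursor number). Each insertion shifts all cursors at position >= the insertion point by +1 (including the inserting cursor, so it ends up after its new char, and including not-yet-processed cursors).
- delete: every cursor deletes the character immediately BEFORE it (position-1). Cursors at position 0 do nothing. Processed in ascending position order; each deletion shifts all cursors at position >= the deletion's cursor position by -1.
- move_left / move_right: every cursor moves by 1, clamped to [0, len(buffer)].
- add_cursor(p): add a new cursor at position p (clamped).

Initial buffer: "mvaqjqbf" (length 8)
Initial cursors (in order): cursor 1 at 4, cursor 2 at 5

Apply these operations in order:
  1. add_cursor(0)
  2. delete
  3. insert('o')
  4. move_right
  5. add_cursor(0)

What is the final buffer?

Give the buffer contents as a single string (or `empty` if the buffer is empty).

After op 1 (add_cursor(0)): buffer="mvaqjqbf" (len 8), cursors c3@0 c1@4 c2@5, authorship ........
After op 2 (delete): buffer="mvaqbf" (len 6), cursors c3@0 c1@3 c2@3, authorship ......
After op 3 (insert('o')): buffer="omvaooqbf" (len 9), cursors c3@1 c1@6 c2@6, authorship 3...12...
After op 4 (move_right): buffer="omvaooqbf" (len 9), cursors c3@2 c1@7 c2@7, authorship 3...12...
After op 5 (add_cursor(0)): buffer="omvaooqbf" (len 9), cursors c4@0 c3@2 c1@7 c2@7, authorship 3...12...

Answer: omvaooqbf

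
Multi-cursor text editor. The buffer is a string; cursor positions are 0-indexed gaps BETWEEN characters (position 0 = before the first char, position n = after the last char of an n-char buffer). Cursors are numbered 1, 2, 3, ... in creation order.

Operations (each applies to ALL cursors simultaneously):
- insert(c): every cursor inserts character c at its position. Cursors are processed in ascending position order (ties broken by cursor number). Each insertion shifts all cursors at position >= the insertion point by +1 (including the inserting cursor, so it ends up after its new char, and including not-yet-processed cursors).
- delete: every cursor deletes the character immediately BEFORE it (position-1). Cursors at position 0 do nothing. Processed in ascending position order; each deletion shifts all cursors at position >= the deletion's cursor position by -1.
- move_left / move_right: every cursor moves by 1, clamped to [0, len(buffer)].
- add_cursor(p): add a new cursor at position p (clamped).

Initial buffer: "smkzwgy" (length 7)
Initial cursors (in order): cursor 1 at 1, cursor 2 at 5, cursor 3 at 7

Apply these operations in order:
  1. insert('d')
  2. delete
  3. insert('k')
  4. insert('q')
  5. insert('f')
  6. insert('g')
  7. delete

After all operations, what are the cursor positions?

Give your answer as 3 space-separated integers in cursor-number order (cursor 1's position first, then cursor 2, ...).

After op 1 (insert('d')): buffer="sdmkzwdgyd" (len 10), cursors c1@2 c2@7 c3@10, authorship .1....2..3
After op 2 (delete): buffer="smkzwgy" (len 7), cursors c1@1 c2@5 c3@7, authorship .......
After op 3 (insert('k')): buffer="skmkzwkgyk" (len 10), cursors c1@2 c2@7 c3@10, authorship .1....2..3
After op 4 (insert('q')): buffer="skqmkzwkqgykq" (len 13), cursors c1@3 c2@9 c3@13, authorship .11....22..33
After op 5 (insert('f')): buffer="skqfmkzwkqfgykqf" (len 16), cursors c1@4 c2@11 c3@16, authorship .111....222..333
After op 6 (insert('g')): buffer="skqfgmkzwkqfggykqfg" (len 19), cursors c1@5 c2@13 c3@19, authorship .1111....2222..3333
After op 7 (delete): buffer="skqfmkzwkqfgykqf" (len 16), cursors c1@4 c2@11 c3@16, authorship .111....222..333

Answer: 4 11 16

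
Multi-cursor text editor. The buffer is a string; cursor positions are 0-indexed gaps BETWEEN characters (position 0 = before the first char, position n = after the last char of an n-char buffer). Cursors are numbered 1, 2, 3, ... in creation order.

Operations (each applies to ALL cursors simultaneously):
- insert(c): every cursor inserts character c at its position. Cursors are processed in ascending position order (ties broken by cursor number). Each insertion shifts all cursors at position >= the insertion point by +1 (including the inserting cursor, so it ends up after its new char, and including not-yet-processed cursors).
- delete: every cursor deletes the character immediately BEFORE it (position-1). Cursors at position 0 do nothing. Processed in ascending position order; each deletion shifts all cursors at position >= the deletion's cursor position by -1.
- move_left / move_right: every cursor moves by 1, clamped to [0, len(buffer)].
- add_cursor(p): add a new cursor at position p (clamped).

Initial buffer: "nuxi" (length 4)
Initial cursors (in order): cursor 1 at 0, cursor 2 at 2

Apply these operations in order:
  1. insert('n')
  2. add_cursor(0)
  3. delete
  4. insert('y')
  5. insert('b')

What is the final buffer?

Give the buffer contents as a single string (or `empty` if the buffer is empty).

After op 1 (insert('n')): buffer="nnunxi" (len 6), cursors c1@1 c2@4, authorship 1..2..
After op 2 (add_cursor(0)): buffer="nnunxi" (len 6), cursors c3@0 c1@1 c2@4, authorship 1..2..
After op 3 (delete): buffer="nuxi" (len 4), cursors c1@0 c3@0 c2@2, authorship ....
After op 4 (insert('y')): buffer="yynuyxi" (len 7), cursors c1@2 c3@2 c2@5, authorship 13..2..
After op 5 (insert('b')): buffer="yybbnuybxi" (len 10), cursors c1@4 c3@4 c2@8, authorship 1313..22..

Answer: yybbnuybxi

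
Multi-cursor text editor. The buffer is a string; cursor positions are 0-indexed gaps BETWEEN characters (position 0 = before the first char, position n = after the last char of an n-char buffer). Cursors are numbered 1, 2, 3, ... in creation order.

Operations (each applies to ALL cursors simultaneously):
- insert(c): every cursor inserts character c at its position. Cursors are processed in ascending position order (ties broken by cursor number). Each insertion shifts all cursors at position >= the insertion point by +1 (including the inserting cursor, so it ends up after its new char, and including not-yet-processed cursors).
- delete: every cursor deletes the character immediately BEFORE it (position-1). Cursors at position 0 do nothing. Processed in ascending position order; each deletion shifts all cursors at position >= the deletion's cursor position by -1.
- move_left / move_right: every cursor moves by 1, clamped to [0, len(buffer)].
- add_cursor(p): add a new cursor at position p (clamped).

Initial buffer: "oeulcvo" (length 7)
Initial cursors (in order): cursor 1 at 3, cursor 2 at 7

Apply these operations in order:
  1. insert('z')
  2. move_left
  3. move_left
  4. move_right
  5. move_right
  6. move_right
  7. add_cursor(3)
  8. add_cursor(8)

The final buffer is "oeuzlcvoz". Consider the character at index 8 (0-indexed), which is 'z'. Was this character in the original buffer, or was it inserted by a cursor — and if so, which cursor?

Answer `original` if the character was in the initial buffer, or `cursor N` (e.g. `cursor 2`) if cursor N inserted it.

Answer: cursor 2

Derivation:
After op 1 (insert('z')): buffer="oeuzlcvoz" (len 9), cursors c1@4 c2@9, authorship ...1....2
After op 2 (move_left): buffer="oeuzlcvoz" (len 9), cursors c1@3 c2@8, authorship ...1....2
After op 3 (move_left): buffer="oeuzlcvoz" (len 9), cursors c1@2 c2@7, authorship ...1....2
After op 4 (move_right): buffer="oeuzlcvoz" (len 9), cursors c1@3 c2@8, authorship ...1....2
After op 5 (move_right): buffer="oeuzlcvoz" (len 9), cursors c1@4 c2@9, authorship ...1....2
After op 6 (move_right): buffer="oeuzlcvoz" (len 9), cursors c1@5 c2@9, authorship ...1....2
After op 7 (add_cursor(3)): buffer="oeuzlcvoz" (len 9), cursors c3@3 c1@5 c2@9, authorship ...1....2
After op 8 (add_cursor(8)): buffer="oeuzlcvoz" (len 9), cursors c3@3 c1@5 c4@8 c2@9, authorship ...1....2
Authorship (.=original, N=cursor N): . . . 1 . . . . 2
Index 8: author = 2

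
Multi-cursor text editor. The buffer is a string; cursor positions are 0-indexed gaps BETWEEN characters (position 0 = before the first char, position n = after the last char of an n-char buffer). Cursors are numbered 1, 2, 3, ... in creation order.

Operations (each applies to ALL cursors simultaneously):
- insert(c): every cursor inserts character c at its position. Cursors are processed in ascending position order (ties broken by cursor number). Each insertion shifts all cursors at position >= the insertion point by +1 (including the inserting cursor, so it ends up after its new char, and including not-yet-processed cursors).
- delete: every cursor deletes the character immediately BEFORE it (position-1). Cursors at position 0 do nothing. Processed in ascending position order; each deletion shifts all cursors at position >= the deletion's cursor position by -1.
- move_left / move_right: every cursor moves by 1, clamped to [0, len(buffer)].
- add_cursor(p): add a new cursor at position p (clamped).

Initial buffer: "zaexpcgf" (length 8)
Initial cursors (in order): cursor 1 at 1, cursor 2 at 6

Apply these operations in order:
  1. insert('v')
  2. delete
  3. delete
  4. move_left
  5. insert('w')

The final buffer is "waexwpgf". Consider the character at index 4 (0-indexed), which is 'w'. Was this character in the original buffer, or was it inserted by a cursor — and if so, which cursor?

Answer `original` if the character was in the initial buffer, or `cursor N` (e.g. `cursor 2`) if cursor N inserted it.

After op 1 (insert('v')): buffer="zvaexpcvgf" (len 10), cursors c1@2 c2@8, authorship .1.....2..
After op 2 (delete): buffer="zaexpcgf" (len 8), cursors c1@1 c2@6, authorship ........
After op 3 (delete): buffer="aexpgf" (len 6), cursors c1@0 c2@4, authorship ......
After op 4 (move_left): buffer="aexpgf" (len 6), cursors c1@0 c2@3, authorship ......
After op 5 (insert('w')): buffer="waexwpgf" (len 8), cursors c1@1 c2@5, authorship 1...2...
Authorship (.=original, N=cursor N): 1 . . . 2 . . .
Index 4: author = 2

Answer: cursor 2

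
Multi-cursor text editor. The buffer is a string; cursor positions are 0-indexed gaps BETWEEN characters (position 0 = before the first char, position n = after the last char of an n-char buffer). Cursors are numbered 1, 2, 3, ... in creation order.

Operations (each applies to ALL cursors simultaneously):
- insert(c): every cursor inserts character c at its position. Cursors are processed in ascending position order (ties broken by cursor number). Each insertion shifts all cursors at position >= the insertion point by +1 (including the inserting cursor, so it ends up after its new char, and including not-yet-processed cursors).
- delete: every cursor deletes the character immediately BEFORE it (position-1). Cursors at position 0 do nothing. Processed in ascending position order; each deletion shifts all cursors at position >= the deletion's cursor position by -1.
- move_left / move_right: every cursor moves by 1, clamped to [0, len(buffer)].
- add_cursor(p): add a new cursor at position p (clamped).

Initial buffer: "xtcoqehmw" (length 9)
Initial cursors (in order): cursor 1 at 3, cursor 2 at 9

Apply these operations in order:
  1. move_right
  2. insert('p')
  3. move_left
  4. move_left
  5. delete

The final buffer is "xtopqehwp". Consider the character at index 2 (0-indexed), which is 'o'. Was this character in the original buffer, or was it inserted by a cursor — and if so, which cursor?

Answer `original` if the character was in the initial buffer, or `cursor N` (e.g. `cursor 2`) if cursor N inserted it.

Answer: original

Derivation:
After op 1 (move_right): buffer="xtcoqehmw" (len 9), cursors c1@4 c2@9, authorship .........
After op 2 (insert('p')): buffer="xtcopqehmwp" (len 11), cursors c1@5 c2@11, authorship ....1.....2
After op 3 (move_left): buffer="xtcopqehmwp" (len 11), cursors c1@4 c2@10, authorship ....1.....2
After op 4 (move_left): buffer="xtcopqehmwp" (len 11), cursors c1@3 c2@9, authorship ....1.....2
After op 5 (delete): buffer="xtopqehwp" (len 9), cursors c1@2 c2@7, authorship ...1....2
Authorship (.=original, N=cursor N): . . . 1 . . . . 2
Index 2: author = original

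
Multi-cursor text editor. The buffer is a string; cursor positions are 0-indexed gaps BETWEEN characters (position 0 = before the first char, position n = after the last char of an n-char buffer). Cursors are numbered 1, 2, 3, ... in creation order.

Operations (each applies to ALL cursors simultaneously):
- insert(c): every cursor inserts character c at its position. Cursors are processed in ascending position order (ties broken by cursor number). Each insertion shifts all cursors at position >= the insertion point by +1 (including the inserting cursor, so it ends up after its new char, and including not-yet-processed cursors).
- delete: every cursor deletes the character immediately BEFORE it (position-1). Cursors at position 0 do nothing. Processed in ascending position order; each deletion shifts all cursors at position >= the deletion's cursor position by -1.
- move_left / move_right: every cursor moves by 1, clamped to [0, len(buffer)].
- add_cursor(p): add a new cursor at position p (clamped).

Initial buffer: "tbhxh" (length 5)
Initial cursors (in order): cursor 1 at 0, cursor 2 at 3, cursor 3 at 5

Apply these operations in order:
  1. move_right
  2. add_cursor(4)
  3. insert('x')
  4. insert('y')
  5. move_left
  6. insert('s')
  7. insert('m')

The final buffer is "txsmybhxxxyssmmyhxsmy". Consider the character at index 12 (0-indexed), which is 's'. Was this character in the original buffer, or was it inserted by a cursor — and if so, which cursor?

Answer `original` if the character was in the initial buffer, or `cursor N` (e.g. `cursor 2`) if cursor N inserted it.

After op 1 (move_right): buffer="tbhxh" (len 5), cursors c1@1 c2@4 c3@5, authorship .....
After op 2 (add_cursor(4)): buffer="tbhxh" (len 5), cursors c1@1 c2@4 c4@4 c3@5, authorship .....
After op 3 (insert('x')): buffer="txbhxxxhx" (len 9), cursors c1@2 c2@7 c4@7 c3@9, authorship .1...24.3
After op 4 (insert('y')): buffer="txybhxxxyyhxy" (len 13), cursors c1@3 c2@10 c4@10 c3@13, authorship .11...2424.33
After op 5 (move_left): buffer="txybhxxxyyhxy" (len 13), cursors c1@2 c2@9 c4@9 c3@12, authorship .11...2424.33
After op 6 (insert('s')): buffer="txsybhxxxyssyhxsy" (len 17), cursors c1@3 c2@12 c4@12 c3@16, authorship .111...242244.333
After op 7 (insert('m')): buffer="txsmybhxxxyssmmyhxsmy" (len 21), cursors c1@4 c2@15 c4@15 c3@20, authorship .1111...24224244.3333
Authorship (.=original, N=cursor N): . 1 1 1 1 . . . 2 4 2 2 4 2 4 4 . 3 3 3 3
Index 12: author = 4

Answer: cursor 4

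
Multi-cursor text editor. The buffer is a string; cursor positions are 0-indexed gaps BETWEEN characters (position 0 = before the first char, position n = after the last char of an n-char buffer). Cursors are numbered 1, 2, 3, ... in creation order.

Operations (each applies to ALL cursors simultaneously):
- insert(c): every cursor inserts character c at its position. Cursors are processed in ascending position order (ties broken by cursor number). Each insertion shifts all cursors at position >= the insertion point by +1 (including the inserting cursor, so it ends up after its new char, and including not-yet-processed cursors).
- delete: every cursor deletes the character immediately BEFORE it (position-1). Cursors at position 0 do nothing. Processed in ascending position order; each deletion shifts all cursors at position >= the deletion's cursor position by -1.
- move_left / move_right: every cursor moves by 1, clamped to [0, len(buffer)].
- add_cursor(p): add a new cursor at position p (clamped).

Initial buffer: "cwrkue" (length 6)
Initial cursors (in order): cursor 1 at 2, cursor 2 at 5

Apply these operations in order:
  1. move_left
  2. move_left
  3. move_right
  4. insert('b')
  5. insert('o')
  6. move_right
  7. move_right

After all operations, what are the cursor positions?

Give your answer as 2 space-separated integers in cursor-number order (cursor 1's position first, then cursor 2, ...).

Answer: 5 10

Derivation:
After op 1 (move_left): buffer="cwrkue" (len 6), cursors c1@1 c2@4, authorship ......
After op 2 (move_left): buffer="cwrkue" (len 6), cursors c1@0 c2@3, authorship ......
After op 3 (move_right): buffer="cwrkue" (len 6), cursors c1@1 c2@4, authorship ......
After op 4 (insert('b')): buffer="cbwrkbue" (len 8), cursors c1@2 c2@6, authorship .1...2..
After op 5 (insert('o')): buffer="cbowrkboue" (len 10), cursors c1@3 c2@8, authorship .11...22..
After op 6 (move_right): buffer="cbowrkboue" (len 10), cursors c1@4 c2@9, authorship .11...22..
After op 7 (move_right): buffer="cbowrkboue" (len 10), cursors c1@5 c2@10, authorship .11...22..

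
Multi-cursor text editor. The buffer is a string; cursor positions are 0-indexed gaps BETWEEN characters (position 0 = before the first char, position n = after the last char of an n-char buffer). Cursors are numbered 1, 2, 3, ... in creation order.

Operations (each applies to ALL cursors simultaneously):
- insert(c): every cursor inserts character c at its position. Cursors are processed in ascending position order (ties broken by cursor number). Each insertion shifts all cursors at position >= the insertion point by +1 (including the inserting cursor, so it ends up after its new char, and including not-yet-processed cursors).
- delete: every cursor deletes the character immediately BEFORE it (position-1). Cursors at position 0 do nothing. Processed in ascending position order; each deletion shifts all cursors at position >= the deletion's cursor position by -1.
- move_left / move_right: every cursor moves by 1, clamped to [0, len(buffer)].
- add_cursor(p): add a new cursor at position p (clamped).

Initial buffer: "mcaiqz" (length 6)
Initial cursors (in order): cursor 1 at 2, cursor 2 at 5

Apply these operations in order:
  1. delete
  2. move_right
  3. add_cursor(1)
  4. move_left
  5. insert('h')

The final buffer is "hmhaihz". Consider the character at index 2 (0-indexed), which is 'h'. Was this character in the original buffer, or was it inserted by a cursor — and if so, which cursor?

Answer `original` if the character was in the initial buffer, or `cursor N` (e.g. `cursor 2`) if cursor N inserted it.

Answer: cursor 1

Derivation:
After op 1 (delete): buffer="maiz" (len 4), cursors c1@1 c2@3, authorship ....
After op 2 (move_right): buffer="maiz" (len 4), cursors c1@2 c2@4, authorship ....
After op 3 (add_cursor(1)): buffer="maiz" (len 4), cursors c3@1 c1@2 c2@4, authorship ....
After op 4 (move_left): buffer="maiz" (len 4), cursors c3@0 c1@1 c2@3, authorship ....
After op 5 (insert('h')): buffer="hmhaihz" (len 7), cursors c3@1 c1@3 c2@6, authorship 3.1..2.
Authorship (.=original, N=cursor N): 3 . 1 . . 2 .
Index 2: author = 1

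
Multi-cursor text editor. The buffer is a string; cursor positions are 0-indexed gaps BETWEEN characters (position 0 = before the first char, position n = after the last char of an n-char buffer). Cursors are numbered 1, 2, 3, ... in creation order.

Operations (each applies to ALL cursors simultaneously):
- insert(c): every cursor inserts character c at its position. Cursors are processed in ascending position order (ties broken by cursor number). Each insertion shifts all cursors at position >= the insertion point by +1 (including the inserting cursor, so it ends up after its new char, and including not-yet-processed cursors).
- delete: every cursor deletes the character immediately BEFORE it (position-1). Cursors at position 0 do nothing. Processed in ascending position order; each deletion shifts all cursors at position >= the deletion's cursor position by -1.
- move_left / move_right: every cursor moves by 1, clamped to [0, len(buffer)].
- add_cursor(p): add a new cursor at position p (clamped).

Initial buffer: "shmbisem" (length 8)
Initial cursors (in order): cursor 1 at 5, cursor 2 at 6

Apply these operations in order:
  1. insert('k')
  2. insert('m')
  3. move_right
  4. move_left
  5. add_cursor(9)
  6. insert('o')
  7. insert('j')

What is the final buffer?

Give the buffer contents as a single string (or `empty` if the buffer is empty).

After op 1 (insert('k')): buffer="shmbikskem" (len 10), cursors c1@6 c2@8, authorship .....1.2..
After op 2 (insert('m')): buffer="shmbikmskmem" (len 12), cursors c1@7 c2@10, authorship .....11.22..
After op 3 (move_right): buffer="shmbikmskmem" (len 12), cursors c1@8 c2@11, authorship .....11.22..
After op 4 (move_left): buffer="shmbikmskmem" (len 12), cursors c1@7 c2@10, authorship .....11.22..
After op 5 (add_cursor(9)): buffer="shmbikmskmem" (len 12), cursors c1@7 c3@9 c2@10, authorship .....11.22..
After op 6 (insert('o')): buffer="shmbikmoskomoem" (len 15), cursors c1@8 c3@11 c2@13, authorship .....111.2322..
After op 7 (insert('j')): buffer="shmbikmojskojmojem" (len 18), cursors c1@9 c3@13 c2@16, authorship .....1111.233222..

Answer: shmbikmojskojmojem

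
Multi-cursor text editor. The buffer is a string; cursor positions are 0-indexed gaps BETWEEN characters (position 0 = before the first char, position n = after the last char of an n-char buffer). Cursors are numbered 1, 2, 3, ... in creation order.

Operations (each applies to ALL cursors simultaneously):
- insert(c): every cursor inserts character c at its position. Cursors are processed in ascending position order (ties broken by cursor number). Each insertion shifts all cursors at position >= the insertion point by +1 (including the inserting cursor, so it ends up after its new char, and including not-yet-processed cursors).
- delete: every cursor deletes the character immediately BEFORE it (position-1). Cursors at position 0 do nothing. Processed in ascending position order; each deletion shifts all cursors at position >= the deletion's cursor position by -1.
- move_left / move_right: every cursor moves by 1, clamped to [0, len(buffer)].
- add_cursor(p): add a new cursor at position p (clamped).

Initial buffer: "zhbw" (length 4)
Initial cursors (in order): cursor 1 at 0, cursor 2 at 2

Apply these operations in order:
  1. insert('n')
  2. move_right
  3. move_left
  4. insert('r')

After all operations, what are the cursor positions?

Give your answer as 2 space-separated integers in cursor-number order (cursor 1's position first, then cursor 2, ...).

Answer: 2 6

Derivation:
After op 1 (insert('n')): buffer="nzhnbw" (len 6), cursors c1@1 c2@4, authorship 1..2..
After op 2 (move_right): buffer="nzhnbw" (len 6), cursors c1@2 c2@5, authorship 1..2..
After op 3 (move_left): buffer="nzhnbw" (len 6), cursors c1@1 c2@4, authorship 1..2..
After op 4 (insert('r')): buffer="nrzhnrbw" (len 8), cursors c1@2 c2@6, authorship 11..22..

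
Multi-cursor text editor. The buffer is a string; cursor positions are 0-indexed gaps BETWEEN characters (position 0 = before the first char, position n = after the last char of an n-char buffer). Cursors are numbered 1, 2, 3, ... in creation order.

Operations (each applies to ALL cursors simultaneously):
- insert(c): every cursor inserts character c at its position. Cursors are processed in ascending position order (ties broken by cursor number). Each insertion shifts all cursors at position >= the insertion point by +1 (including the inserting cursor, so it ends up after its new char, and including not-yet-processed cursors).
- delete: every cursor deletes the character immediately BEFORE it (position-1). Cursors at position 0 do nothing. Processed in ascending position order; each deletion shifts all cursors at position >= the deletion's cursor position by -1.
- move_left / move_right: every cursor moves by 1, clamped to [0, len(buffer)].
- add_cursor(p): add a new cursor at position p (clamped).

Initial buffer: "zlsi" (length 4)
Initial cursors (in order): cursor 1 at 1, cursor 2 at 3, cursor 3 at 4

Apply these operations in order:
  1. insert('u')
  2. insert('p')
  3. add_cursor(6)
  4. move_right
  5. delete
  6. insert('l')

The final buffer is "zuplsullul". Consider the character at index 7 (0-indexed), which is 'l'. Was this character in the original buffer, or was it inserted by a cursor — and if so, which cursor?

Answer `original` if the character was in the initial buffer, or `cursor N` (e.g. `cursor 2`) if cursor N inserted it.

After op 1 (insert('u')): buffer="zulsuiu" (len 7), cursors c1@2 c2@5 c3@7, authorship .1..2.3
After op 2 (insert('p')): buffer="zuplsupiup" (len 10), cursors c1@3 c2@7 c3@10, authorship .11..22.33
After op 3 (add_cursor(6)): buffer="zuplsupiup" (len 10), cursors c1@3 c4@6 c2@7 c3@10, authorship .11..22.33
After op 4 (move_right): buffer="zuplsupiup" (len 10), cursors c1@4 c4@7 c2@8 c3@10, authorship .11..22.33
After op 5 (delete): buffer="zupsuu" (len 6), cursors c1@3 c2@5 c4@5 c3@6, authorship .11.23
After op 6 (insert('l')): buffer="zuplsullul" (len 10), cursors c1@4 c2@8 c4@8 c3@10, authorship .111.22433
Authorship (.=original, N=cursor N): . 1 1 1 . 2 2 4 3 3
Index 7: author = 4

Answer: cursor 4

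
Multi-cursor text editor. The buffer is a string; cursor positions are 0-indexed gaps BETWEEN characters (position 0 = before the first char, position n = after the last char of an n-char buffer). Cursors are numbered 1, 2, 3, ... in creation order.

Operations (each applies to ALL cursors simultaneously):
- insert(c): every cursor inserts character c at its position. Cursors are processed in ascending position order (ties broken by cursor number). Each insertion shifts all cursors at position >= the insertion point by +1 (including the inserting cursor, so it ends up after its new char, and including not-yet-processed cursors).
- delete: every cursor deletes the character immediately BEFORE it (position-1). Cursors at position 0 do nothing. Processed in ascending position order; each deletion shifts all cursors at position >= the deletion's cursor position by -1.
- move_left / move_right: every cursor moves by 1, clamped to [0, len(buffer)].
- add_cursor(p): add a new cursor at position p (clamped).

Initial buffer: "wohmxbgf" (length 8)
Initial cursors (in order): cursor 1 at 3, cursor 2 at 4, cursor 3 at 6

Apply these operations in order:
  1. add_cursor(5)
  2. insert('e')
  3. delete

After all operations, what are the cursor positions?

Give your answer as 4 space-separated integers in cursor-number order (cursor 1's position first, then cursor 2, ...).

Answer: 3 4 6 5

Derivation:
After op 1 (add_cursor(5)): buffer="wohmxbgf" (len 8), cursors c1@3 c2@4 c4@5 c3@6, authorship ........
After op 2 (insert('e')): buffer="wohemexebegf" (len 12), cursors c1@4 c2@6 c4@8 c3@10, authorship ...1.2.4.3..
After op 3 (delete): buffer="wohmxbgf" (len 8), cursors c1@3 c2@4 c4@5 c3@6, authorship ........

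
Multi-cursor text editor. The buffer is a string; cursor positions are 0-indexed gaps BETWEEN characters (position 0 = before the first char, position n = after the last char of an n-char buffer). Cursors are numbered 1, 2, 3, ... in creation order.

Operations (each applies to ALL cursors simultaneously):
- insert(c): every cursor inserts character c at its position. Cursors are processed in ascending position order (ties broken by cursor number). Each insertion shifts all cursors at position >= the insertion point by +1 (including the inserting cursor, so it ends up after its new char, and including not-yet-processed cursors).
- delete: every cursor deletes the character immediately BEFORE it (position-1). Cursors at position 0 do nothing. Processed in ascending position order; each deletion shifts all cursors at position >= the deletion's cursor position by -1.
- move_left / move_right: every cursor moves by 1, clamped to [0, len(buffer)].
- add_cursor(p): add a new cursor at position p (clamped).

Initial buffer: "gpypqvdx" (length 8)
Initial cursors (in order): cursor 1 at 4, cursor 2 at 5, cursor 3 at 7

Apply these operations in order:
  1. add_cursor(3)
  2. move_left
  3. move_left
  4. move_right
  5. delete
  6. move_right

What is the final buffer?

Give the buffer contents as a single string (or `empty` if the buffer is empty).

After op 1 (add_cursor(3)): buffer="gpypqvdx" (len 8), cursors c4@3 c1@4 c2@5 c3@7, authorship ........
After op 2 (move_left): buffer="gpypqvdx" (len 8), cursors c4@2 c1@3 c2@4 c3@6, authorship ........
After op 3 (move_left): buffer="gpypqvdx" (len 8), cursors c4@1 c1@2 c2@3 c3@5, authorship ........
After op 4 (move_right): buffer="gpypqvdx" (len 8), cursors c4@2 c1@3 c2@4 c3@6, authorship ........
After op 5 (delete): buffer="gqdx" (len 4), cursors c1@1 c2@1 c4@1 c3@2, authorship ....
After op 6 (move_right): buffer="gqdx" (len 4), cursors c1@2 c2@2 c4@2 c3@3, authorship ....

Answer: gqdx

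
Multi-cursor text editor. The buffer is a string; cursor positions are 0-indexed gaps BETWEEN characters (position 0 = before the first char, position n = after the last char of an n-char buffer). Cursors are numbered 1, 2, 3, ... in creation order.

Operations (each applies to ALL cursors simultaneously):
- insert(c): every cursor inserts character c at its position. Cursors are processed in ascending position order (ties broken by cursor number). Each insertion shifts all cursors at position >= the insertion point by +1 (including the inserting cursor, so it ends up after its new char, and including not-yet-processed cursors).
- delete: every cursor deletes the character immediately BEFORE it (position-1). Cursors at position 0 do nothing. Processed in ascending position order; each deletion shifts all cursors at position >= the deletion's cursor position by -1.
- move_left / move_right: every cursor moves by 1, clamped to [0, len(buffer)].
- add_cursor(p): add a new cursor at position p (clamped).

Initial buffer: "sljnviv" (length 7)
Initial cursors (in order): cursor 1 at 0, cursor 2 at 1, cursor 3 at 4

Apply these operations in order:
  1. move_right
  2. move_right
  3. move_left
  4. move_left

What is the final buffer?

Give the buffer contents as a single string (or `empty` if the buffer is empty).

After op 1 (move_right): buffer="sljnviv" (len 7), cursors c1@1 c2@2 c3@5, authorship .......
After op 2 (move_right): buffer="sljnviv" (len 7), cursors c1@2 c2@3 c3@6, authorship .......
After op 3 (move_left): buffer="sljnviv" (len 7), cursors c1@1 c2@2 c3@5, authorship .......
After op 4 (move_left): buffer="sljnviv" (len 7), cursors c1@0 c2@1 c3@4, authorship .......

Answer: sljnviv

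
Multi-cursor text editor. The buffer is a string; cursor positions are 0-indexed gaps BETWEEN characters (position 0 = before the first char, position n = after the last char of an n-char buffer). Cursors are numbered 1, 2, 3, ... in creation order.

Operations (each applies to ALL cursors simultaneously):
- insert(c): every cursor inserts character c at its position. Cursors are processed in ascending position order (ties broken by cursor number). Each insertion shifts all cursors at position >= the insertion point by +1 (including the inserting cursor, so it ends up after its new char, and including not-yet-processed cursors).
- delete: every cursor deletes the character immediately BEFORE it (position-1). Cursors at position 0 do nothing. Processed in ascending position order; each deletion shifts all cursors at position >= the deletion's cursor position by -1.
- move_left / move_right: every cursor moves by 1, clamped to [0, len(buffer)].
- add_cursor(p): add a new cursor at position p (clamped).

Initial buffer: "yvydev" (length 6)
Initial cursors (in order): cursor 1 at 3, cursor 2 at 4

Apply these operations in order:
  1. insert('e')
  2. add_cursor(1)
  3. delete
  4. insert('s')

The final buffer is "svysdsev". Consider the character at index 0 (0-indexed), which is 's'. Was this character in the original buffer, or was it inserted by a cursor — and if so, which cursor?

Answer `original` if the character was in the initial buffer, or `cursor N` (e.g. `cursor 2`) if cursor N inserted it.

After op 1 (insert('e')): buffer="yvyedeev" (len 8), cursors c1@4 c2@6, authorship ...1.2..
After op 2 (add_cursor(1)): buffer="yvyedeev" (len 8), cursors c3@1 c1@4 c2@6, authorship ...1.2..
After op 3 (delete): buffer="vydev" (len 5), cursors c3@0 c1@2 c2@3, authorship .....
After op 4 (insert('s')): buffer="svysdsev" (len 8), cursors c3@1 c1@4 c2@6, authorship 3..1.2..
Authorship (.=original, N=cursor N): 3 . . 1 . 2 . .
Index 0: author = 3

Answer: cursor 3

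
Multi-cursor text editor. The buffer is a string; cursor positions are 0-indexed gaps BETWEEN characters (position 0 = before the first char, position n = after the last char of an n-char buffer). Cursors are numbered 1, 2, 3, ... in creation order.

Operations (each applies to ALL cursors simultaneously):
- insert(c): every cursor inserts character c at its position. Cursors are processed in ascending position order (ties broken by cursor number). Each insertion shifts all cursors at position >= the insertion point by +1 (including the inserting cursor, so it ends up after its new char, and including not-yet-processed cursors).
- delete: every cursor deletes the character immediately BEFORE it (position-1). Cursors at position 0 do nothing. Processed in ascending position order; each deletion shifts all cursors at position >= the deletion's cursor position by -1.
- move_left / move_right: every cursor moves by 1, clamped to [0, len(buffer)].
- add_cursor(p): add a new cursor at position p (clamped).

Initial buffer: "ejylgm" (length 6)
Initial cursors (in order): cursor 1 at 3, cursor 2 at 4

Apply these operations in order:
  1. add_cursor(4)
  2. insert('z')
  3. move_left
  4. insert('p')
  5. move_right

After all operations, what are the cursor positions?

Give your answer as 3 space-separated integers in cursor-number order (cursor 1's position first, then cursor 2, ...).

Answer: 5 10 10

Derivation:
After op 1 (add_cursor(4)): buffer="ejylgm" (len 6), cursors c1@3 c2@4 c3@4, authorship ......
After op 2 (insert('z')): buffer="ejyzlzzgm" (len 9), cursors c1@4 c2@7 c3@7, authorship ...1.23..
After op 3 (move_left): buffer="ejyzlzzgm" (len 9), cursors c1@3 c2@6 c3@6, authorship ...1.23..
After op 4 (insert('p')): buffer="ejypzlzppzgm" (len 12), cursors c1@4 c2@9 c3@9, authorship ...11.2233..
After op 5 (move_right): buffer="ejypzlzppzgm" (len 12), cursors c1@5 c2@10 c3@10, authorship ...11.2233..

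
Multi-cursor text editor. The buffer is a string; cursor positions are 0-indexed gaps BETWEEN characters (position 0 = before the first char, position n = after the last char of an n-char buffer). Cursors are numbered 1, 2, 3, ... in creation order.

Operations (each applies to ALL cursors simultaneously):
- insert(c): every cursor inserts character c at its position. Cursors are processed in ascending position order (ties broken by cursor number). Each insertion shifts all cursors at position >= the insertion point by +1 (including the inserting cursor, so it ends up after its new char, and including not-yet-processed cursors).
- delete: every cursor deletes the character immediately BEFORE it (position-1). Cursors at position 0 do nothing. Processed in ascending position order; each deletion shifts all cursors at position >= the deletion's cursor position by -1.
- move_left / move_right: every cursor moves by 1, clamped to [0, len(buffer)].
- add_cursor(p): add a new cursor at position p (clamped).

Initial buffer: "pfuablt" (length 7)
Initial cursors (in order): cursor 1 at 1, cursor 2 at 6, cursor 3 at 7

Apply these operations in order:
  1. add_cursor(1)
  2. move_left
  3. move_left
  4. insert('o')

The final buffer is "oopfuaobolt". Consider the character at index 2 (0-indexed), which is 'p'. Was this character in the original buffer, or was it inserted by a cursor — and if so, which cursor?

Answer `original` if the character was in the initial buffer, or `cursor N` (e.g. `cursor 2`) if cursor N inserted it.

Answer: original

Derivation:
After op 1 (add_cursor(1)): buffer="pfuablt" (len 7), cursors c1@1 c4@1 c2@6 c3@7, authorship .......
After op 2 (move_left): buffer="pfuablt" (len 7), cursors c1@0 c4@0 c2@5 c3@6, authorship .......
After op 3 (move_left): buffer="pfuablt" (len 7), cursors c1@0 c4@0 c2@4 c3@5, authorship .......
After op 4 (insert('o')): buffer="oopfuaobolt" (len 11), cursors c1@2 c4@2 c2@7 c3@9, authorship 14....2.3..
Authorship (.=original, N=cursor N): 1 4 . . . . 2 . 3 . .
Index 2: author = original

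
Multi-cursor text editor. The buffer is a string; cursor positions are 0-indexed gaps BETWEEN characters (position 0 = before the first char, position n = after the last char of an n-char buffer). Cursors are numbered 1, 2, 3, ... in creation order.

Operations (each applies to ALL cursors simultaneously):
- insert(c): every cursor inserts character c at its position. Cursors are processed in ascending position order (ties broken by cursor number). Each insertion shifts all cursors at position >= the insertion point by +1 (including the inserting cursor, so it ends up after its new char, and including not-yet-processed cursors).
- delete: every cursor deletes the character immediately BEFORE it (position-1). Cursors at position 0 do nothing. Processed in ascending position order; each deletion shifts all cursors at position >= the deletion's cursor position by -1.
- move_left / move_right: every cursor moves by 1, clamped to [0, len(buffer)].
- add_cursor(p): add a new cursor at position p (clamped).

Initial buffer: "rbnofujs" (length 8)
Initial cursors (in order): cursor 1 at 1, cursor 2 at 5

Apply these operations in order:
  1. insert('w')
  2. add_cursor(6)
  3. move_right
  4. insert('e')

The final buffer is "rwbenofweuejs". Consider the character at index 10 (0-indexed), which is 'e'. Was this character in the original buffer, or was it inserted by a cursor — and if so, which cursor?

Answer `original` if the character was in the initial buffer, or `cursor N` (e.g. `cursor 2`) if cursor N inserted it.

After op 1 (insert('w')): buffer="rwbnofwujs" (len 10), cursors c1@2 c2@7, authorship .1....2...
After op 2 (add_cursor(6)): buffer="rwbnofwujs" (len 10), cursors c1@2 c3@6 c2@7, authorship .1....2...
After op 3 (move_right): buffer="rwbnofwujs" (len 10), cursors c1@3 c3@7 c2@8, authorship .1....2...
After op 4 (insert('e')): buffer="rwbenofweuejs" (len 13), cursors c1@4 c3@9 c2@11, authorship .1.1...23.2..
Authorship (.=original, N=cursor N): . 1 . 1 . . . 2 3 . 2 . .
Index 10: author = 2

Answer: cursor 2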